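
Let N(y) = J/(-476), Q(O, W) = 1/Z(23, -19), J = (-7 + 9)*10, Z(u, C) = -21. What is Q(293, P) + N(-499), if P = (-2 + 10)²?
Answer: -32/357 ≈ -0.089636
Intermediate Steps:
J = 20 (J = 2*10 = 20)
P = 64 (P = 8² = 64)
Q(O, W) = -1/21 (Q(O, W) = 1/(-21) = -1/21)
N(y) = -5/119 (N(y) = 20/(-476) = 20*(-1/476) = -5/119)
Q(293, P) + N(-499) = -1/21 - 5/119 = -32/357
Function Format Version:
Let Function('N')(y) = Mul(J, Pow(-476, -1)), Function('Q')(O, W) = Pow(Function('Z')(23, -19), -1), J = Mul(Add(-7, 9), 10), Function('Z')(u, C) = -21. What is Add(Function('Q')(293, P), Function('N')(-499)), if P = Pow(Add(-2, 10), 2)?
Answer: Rational(-32, 357) ≈ -0.089636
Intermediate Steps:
J = 20 (J = Mul(2, 10) = 20)
P = 64 (P = Pow(8, 2) = 64)
Function('Q')(O, W) = Rational(-1, 21) (Function('Q')(O, W) = Pow(-21, -1) = Rational(-1, 21))
Function('N')(y) = Rational(-5, 119) (Function('N')(y) = Mul(20, Pow(-476, -1)) = Mul(20, Rational(-1, 476)) = Rational(-5, 119))
Add(Function('Q')(293, P), Function('N')(-499)) = Add(Rational(-1, 21), Rational(-5, 119)) = Rational(-32, 357)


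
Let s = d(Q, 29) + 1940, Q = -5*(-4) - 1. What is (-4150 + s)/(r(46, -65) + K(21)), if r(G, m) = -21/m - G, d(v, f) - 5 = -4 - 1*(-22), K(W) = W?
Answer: 142155/1604 ≈ 88.625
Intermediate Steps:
Q = 19 (Q = 20 - 1 = 19)
d(v, f) = 23 (d(v, f) = 5 + (-4 - 1*(-22)) = 5 + (-4 + 22) = 5 + 18 = 23)
s = 1963 (s = 23 + 1940 = 1963)
r(G, m) = -G - 21/m
(-4150 + s)/(r(46, -65) + K(21)) = (-4150 + 1963)/((-1*46 - 21/(-65)) + 21) = -2187/((-46 - 21*(-1/65)) + 21) = -2187/((-46 + 21/65) + 21) = -2187/(-2969/65 + 21) = -2187/(-1604/65) = -2187*(-65/1604) = 142155/1604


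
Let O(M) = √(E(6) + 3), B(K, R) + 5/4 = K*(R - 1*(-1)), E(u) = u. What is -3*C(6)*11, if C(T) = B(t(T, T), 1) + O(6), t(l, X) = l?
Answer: -1815/4 ≈ -453.75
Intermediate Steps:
B(K, R) = -5/4 + K*(1 + R) (B(K, R) = -5/4 + K*(R - 1*(-1)) = -5/4 + K*(R + 1) = -5/4 + K*(1 + R))
O(M) = 3 (O(M) = √(6 + 3) = √9 = 3)
C(T) = 7/4 + 2*T (C(T) = (-5/4 + T + T*1) + 3 = (-5/4 + T + T) + 3 = (-5/4 + 2*T) + 3 = 7/4 + 2*T)
-3*C(6)*11 = -3*(7/4 + 2*6)*11 = -3*(7/4 + 12)*11 = -3*55/4*11 = -165/4*11 = -1815/4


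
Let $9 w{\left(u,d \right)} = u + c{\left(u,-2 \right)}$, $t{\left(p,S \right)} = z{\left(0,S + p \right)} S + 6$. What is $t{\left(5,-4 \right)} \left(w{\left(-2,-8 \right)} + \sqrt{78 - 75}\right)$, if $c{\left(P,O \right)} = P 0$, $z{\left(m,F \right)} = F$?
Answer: $- \frac{4}{9} + 2 \sqrt{3} \approx 3.0197$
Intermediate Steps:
$c{\left(P,O \right)} = 0$
$t{\left(p,S \right)} = 6 + S \left(S + p\right)$ ($t{\left(p,S \right)} = \left(S + p\right) S + 6 = S \left(S + p\right) + 6 = 6 + S \left(S + p\right)$)
$w{\left(u,d \right)} = \frac{u}{9}$ ($w{\left(u,d \right)} = \frac{u + 0}{9} = \frac{u}{9}$)
$t{\left(5,-4 \right)} \left(w{\left(-2,-8 \right)} + \sqrt{78 - 75}\right) = \left(6 - 4 \left(-4 + 5\right)\right) \left(\frac{1}{9} \left(-2\right) + \sqrt{78 - 75}\right) = \left(6 - 4\right) \left(- \frac{2}{9} + \sqrt{3}\right) = 2 \left(- \frac{2}{9} + \sqrt{3}\right) = - \frac{4}{9} + 2 \sqrt{3}$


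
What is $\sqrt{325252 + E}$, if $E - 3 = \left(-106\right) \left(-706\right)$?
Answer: $\sqrt{400091} \approx 632.53$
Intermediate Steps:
$E = 74839$ ($E = 3 - -74836 = 3 + 74836 = 74839$)
$\sqrt{325252 + E} = \sqrt{325252 + 74839} = \sqrt{400091}$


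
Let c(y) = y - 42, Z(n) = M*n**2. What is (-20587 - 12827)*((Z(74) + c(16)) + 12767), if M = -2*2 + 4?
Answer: -425727774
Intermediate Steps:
M = 0 (M = -4 + 4 = 0)
Z(n) = 0 (Z(n) = 0*n**2 = 0)
c(y) = -42 + y
(-20587 - 12827)*((Z(74) + c(16)) + 12767) = (-20587 - 12827)*((0 + (-42 + 16)) + 12767) = -33414*((0 - 26) + 12767) = -33414*(-26 + 12767) = -33414*12741 = -425727774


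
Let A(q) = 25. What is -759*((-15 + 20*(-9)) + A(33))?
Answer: 129030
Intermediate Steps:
-759*((-15 + 20*(-9)) + A(33)) = -759*((-15 + 20*(-9)) + 25) = -759*((-15 - 180) + 25) = -759*(-195 + 25) = -759*(-170) = 129030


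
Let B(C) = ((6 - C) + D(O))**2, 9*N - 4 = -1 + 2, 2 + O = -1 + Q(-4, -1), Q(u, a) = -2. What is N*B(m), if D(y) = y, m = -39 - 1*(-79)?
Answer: 845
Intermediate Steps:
m = 40 (m = -39 + 79 = 40)
O = -5 (O = -2 + (-1 - 2) = -2 - 3 = -5)
N = 5/9 (N = 4/9 + (-1 + 2)/9 = 4/9 + (1/9)*1 = 4/9 + 1/9 = 5/9 ≈ 0.55556)
B(C) = (1 - C)**2 (B(C) = ((6 - C) - 5)**2 = (1 - C)**2)
N*B(m) = 5*(-1 + 40)**2/9 = (5/9)*39**2 = (5/9)*1521 = 845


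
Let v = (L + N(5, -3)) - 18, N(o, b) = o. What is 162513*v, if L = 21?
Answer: 1300104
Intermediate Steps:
v = 8 (v = (21 + 5) - 18 = 26 - 18 = 8)
162513*v = 162513*8 = 1300104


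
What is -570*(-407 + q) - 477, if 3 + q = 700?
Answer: -165777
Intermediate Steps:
q = 697 (q = -3 + 700 = 697)
-570*(-407 + q) - 477 = -570*(-407 + 697) - 477 = -570*290 - 477 = -165300 - 477 = -165777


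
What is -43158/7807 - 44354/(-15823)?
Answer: -336617356/123530161 ≈ -2.7250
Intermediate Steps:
-43158/7807 - 44354/(-15823) = -43158*1/7807 - 44354*(-1/15823) = -43158/7807 + 44354/15823 = -336617356/123530161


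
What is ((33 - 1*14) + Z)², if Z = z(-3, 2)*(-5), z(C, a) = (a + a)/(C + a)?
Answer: 1521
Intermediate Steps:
z(C, a) = 2*a/(C + a) (z(C, a) = (2*a)/(C + a) = 2*a/(C + a))
Z = 20 (Z = (2*2/(-3 + 2))*(-5) = (2*2/(-1))*(-5) = (2*2*(-1))*(-5) = -4*(-5) = 20)
((33 - 1*14) + Z)² = ((33 - 1*14) + 20)² = ((33 - 14) + 20)² = (19 + 20)² = 39² = 1521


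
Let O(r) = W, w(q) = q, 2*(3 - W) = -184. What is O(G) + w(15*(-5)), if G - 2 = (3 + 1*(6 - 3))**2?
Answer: 20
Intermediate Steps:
W = 95 (W = 3 - 1/2*(-184) = 3 + 92 = 95)
G = 38 (G = 2 + (3 + 1*(6 - 3))**2 = 2 + (3 + 1*3)**2 = 2 + (3 + 3)**2 = 2 + 6**2 = 2 + 36 = 38)
O(r) = 95
O(G) + w(15*(-5)) = 95 + 15*(-5) = 95 - 75 = 20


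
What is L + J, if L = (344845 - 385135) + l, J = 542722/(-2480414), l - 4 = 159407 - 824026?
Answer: -874228386696/1240207 ≈ -7.0491e+5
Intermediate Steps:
l = -664615 (l = 4 + (159407 - 824026) = 4 - 664619 = -664615)
J = -271361/1240207 (J = 542722*(-1/2480414) = -271361/1240207 ≈ -0.21880)
L = -704905 (L = (344845 - 385135) - 664615 = -40290 - 664615 = -704905)
L + J = -704905 - 271361/1240207 = -874228386696/1240207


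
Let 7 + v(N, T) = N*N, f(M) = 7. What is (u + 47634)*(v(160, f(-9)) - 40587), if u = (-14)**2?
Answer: -717163020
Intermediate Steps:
v(N, T) = -7 + N**2 (v(N, T) = -7 + N*N = -7 + N**2)
u = 196
(u + 47634)*(v(160, f(-9)) - 40587) = (196 + 47634)*((-7 + 160**2) - 40587) = 47830*((-7 + 25600) - 40587) = 47830*(25593 - 40587) = 47830*(-14994) = -717163020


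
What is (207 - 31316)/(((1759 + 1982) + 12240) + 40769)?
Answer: -31109/56750 ≈ -0.54818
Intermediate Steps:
(207 - 31316)/(((1759 + 1982) + 12240) + 40769) = -31109/((3741 + 12240) + 40769) = -31109/(15981 + 40769) = -31109/56750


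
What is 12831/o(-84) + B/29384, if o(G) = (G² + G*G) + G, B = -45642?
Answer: -391726/613391 ≈ -0.63862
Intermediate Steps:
o(G) = G + 2*G² (o(G) = (G² + G²) + G = 2*G² + G = G + 2*G²)
12831/o(-84) + B/29384 = 12831/((-84*(1 + 2*(-84)))) - 45642/29384 = 12831/((-84*(1 - 168))) - 45642*1/29384 = 12831/((-84*(-167))) - 22821/14692 = 12831/14028 - 22821/14692 = 12831*(1/14028) - 22821/14692 = 611/668 - 22821/14692 = -391726/613391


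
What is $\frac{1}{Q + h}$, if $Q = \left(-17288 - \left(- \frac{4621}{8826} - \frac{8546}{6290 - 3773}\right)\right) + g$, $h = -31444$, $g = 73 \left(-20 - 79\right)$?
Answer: $- \frac{2468338}{138116053025} \approx -1.7871 \cdot 10^{-5}$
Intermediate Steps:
$g = -7227$ ($g = 73 \left(-99\right) = -7227$)
$Q = - \frac{60501632953}{2468338}$ ($Q = \left(-17288 - \left(- \frac{4621}{8826} - \frac{8546}{6290 - 3773}\right)\right) - 7227 = \left(-17288 - \left(- \frac{4621}{8826} - \frac{8546}{2517}\right)\right) - 7227 = \left(-17288 + \left(\frac{4621}{8826} + 8546 \cdot \frac{1}{2517}\right)\right) - 7227 = \left(-17288 + \left(\frac{4621}{8826} + \frac{8546}{2517}\right)\right) - 7227 = \left(-17288 + \frac{9673117}{2468338}\right) - 7227 = - \frac{42662954227}{2468338} - 7227 = - \frac{60501632953}{2468338} \approx -24511.0$)
$\frac{1}{Q + h} = \frac{1}{- \frac{60501632953}{2468338} - 31444} = \frac{1}{- \frac{138116053025}{2468338}} = - \frac{2468338}{138116053025}$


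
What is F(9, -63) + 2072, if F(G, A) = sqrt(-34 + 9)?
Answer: 2072 + 5*I ≈ 2072.0 + 5.0*I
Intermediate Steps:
F(G, A) = 5*I (F(G, A) = sqrt(-25) = 5*I)
F(9, -63) + 2072 = 5*I + 2072 = 2072 + 5*I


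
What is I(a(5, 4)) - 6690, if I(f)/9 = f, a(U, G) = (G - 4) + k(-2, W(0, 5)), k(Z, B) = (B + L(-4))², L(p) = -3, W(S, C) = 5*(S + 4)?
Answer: -4089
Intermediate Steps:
W(S, C) = 20 + 5*S (W(S, C) = 5*(4 + S) = 20 + 5*S)
k(Z, B) = (-3 + B)² (k(Z, B) = (B - 3)² = (-3 + B)²)
a(U, G) = 285 + G (a(U, G) = (G - 4) + (-3 + (20 + 5*0))² = (-4 + G) + (-3 + (20 + 0))² = (-4 + G) + (-3 + 20)² = (-4 + G) + 17² = (-4 + G) + 289 = 285 + G)
I(f) = 9*f
I(a(5, 4)) - 6690 = 9*(285 + 4) - 6690 = 9*289 - 6690 = 2601 - 6690 = -4089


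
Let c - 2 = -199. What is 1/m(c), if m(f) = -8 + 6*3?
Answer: 1/10 ≈ 0.10000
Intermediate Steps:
c = -197 (c = 2 - 199 = -197)
m(f) = 10 (m(f) = -8 + 18 = 10)
1/m(c) = 1/10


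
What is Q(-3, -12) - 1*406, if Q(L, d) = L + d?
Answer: -421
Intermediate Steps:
Q(-3, -12) - 1*406 = (-3 - 12) - 1*406 = -15 - 406 = -421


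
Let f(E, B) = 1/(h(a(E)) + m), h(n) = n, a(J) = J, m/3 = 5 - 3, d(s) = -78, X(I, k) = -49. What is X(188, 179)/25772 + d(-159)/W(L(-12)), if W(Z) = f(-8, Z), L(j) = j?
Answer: 4020383/25772 ≈ 156.00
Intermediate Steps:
m = 6 (m = 3*(5 - 3) = 3*2 = 6)
f(E, B) = 1/(6 + E) (f(E, B) = 1/(E + 6) = 1/(6 + E))
W(Z) = -½ (W(Z) = 1/(6 - 8) = 1/(-2) = -½)
X(188, 179)/25772 + d(-159)/W(L(-12)) = -49/25772 - 78/(-½) = -49*1/25772 - 78*(-2) = -49/25772 + 156 = 4020383/25772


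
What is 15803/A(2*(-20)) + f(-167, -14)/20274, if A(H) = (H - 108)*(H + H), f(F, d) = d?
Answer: 160112131/120022080 ≈ 1.3340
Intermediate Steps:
A(H) = 2*H*(-108 + H) (A(H) = (-108 + H)*(2*H) = 2*H*(-108 + H))
15803/A(2*(-20)) + f(-167, -14)/20274 = 15803/((2*(2*(-20))*(-108 + 2*(-20)))) - 14/20274 = 15803/((2*(-40)*(-108 - 40))) - 14*1/20274 = 15803/((2*(-40)*(-148))) - 7/10137 = 15803/11840 - 7/10137 = 160112131/120022080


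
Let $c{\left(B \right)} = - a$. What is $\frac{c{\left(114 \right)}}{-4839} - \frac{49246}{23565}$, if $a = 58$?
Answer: $- \frac{78978208}{38010345} \approx -2.0778$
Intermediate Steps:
$c{\left(B \right)} = -58$ ($c{\left(B \right)} = \left(-1\right) 58 = -58$)
$\frac{c{\left(114 \right)}}{-4839} - \frac{49246}{23565} = - \frac{58}{-4839} - \frac{49246}{23565} = \left(-58\right) \left(- \frac{1}{4839}\right) - \frac{49246}{23565} = \frac{58}{4839} - \frac{49246}{23565} = - \frac{78978208}{38010345}$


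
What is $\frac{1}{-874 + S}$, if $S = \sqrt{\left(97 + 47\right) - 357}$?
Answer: $- \frac{874}{764089} - \frac{i \sqrt{213}}{764089} \approx -0.0011438 - 1.9101 \cdot 10^{-5} i$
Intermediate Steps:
$S = i \sqrt{213}$ ($S = \sqrt{144 - 357} = \sqrt{-213} = i \sqrt{213} \approx 14.595 i$)
$\frac{1}{-874 + S} = \frac{1}{-874 + i \sqrt{213}}$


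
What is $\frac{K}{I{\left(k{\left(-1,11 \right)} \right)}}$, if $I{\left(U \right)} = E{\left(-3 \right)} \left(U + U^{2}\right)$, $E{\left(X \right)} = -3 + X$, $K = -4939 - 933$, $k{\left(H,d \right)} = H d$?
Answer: $\frac{1468}{165} \approx 8.897$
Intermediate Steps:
$K = -5872$
$I{\left(U \right)} = - 6 U - 6 U^{2}$ ($I{\left(U \right)} = \left(-3 - 3\right) \left(U + U^{2}\right) = - 6 \left(U + U^{2}\right) = - 6 U - 6 U^{2}$)
$\frac{K}{I{\left(k{\left(-1,11 \right)} \right)}} = - \frac{5872}{\left(-6\right) \left(\left(-1\right) 11\right) \left(1 - 11\right)} = - \frac{5872}{\left(-6\right) \left(-11\right) \left(1 - 11\right)} = - \frac{5872}{\left(-6\right) \left(-11\right) \left(-10\right)} = - \frac{5872}{-660} = \left(-5872\right) \left(- \frac{1}{660}\right) = \frac{1468}{165}$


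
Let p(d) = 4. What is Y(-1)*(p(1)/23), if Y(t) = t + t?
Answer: -8/23 ≈ -0.34783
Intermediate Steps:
Y(t) = 2*t
Y(-1)*(p(1)/23) = (2*(-1))*(4/23) = -8/23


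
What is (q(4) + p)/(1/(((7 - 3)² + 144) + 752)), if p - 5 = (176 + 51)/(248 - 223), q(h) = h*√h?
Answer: 503424/25 ≈ 20137.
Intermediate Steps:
q(h) = h^(3/2)
p = 352/25 (p = 5 + (176 + 51)/(248 - 223) = 5 + 227/25 = 352/25 ≈ 14.080)
(q(4) + p)/(1/(((7 - 3)² + 144) + 752)) = (4^(3/2) + 352/25)/(1/(((7 - 3)² + 144) + 752)) = (8 + 352/25)/(1/((4² + 144) + 752)) = 552/(25*(1/((16 + 144) + 752))) = 552/(25*(1/(160 + 752))) = 552/(25*(1/912)) = (552/25)*912 = 503424/25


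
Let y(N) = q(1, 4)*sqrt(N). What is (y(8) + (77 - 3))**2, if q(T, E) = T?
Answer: 5484 + 296*sqrt(2) ≈ 5902.6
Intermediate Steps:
y(N) = sqrt(N) (y(N) = 1*sqrt(N) = sqrt(N))
(y(8) + (77 - 3))**2 = (sqrt(8) + (77 - 3))**2 = (2*sqrt(2) + 74)**2 = (74 + 2*sqrt(2))**2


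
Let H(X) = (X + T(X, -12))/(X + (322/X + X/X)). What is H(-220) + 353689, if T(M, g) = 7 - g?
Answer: 8577334049/24251 ≈ 3.5369e+5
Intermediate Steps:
H(X) = (19 + X)/(1 + X + 322/X) (H(X) = (X + (7 - 1*(-12)))/(X + (322/X + X/X)) = (X + (7 + 12))/(X + (322/X + 1)) = (X + 19)/(X + (1 + 322/X)) = (19 + X)/(1 + X + 322/X))
H(-220) + 353689 = -220*(19 - 220)/(322 - 220 + (-220)²) + 353689 = -220*(-201)/(322 - 220 + 48400) + 353689 = -220*(-201)/48502 + 353689 = -220*1/48502*(-201) + 353689 = 22110/24251 + 353689 = 8577334049/24251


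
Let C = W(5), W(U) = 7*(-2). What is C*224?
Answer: -3136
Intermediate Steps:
W(U) = -14
C = -14
C*224 = -14*224 = -3136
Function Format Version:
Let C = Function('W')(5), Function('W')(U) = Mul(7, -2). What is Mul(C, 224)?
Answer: -3136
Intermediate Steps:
Function('W')(U) = -14
C = -14
Mul(C, 224) = Mul(-14, 224) = -3136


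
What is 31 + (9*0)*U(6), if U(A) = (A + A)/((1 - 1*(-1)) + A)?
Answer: 31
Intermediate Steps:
U(A) = 2*A/(2 + A) (U(A) = (2*A)/((1 + 1) + A) = (2*A)/(2 + A) = 2*A/(2 + A))
31 + (9*0)*U(6) = 31 + (9*0)*(2*6/(2 + 6)) = 31 + 0*(2*6/8) = 31 + 0*(2*6*(⅛)) = 31 + 0*(3/2) = 31 + 0 = 31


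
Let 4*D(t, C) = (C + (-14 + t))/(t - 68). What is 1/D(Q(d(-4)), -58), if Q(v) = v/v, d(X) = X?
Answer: 268/71 ≈ 3.7746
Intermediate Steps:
Q(v) = 1
D(t, C) = (-14 + C + t)/(4*(-68 + t)) (D(t, C) = ((C + (-14 + t))/(t - 68))/4 = ((-14 + C + t)/(-68 + t))/4 = (-14 + C + t)/(4*(-68 + t)))
1/D(Q(d(-4)), -58) = 1/((-14 - 58 + 1)/(4*(-68 + 1))) = 1/((¼)*(-71)/(-67)) = 1/((¼)*(-1/67)*(-71)) = 1/(71/268) = 268/71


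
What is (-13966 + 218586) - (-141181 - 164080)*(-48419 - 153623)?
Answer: -61675338342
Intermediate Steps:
(-13966 + 218586) - (-141181 - 164080)*(-48419 - 153623) = 204620 - (-305261)*(-202042) = 204620 - 1*61675542962 = 204620 - 61675542962 = -61675338342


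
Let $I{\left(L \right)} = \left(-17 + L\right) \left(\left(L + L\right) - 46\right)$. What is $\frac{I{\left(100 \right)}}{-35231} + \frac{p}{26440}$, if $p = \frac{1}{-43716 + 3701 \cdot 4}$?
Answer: $- \frac{1395855174313}{3847392698240} \approx -0.36281$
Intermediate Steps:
$I{\left(L \right)} = \left(-46 + 2 L\right) \left(-17 + L\right)$ ($I{\left(L \right)} = \left(-17 + L\right) \left(2 L - 46\right) = \left(-17 + L\right) \left(-46 + 2 L\right) = \left(-46 + 2 L\right) \left(-17 + L\right)$)
$p = - \frac{1}{28912}$ ($p = \frac{1}{-43716 + 14804} = \frac{1}{-28912} = - \frac{1}{28912} \approx -3.4588 \cdot 10^{-5}$)
$\frac{I{\left(100 \right)}}{-35231} + \frac{p}{26440} = \frac{782 - 8000 + 2 \cdot 100^{2}}{-35231} - \frac{1}{28912 \cdot 26440} = \left(782 - 8000 + 2 \cdot 10000\right) \left(- \frac{1}{35231}\right) - \frac{1}{764433280} = \left(782 - 8000 + 20000\right) \left(- \frac{1}{35231}\right) - \frac{1}{764433280} = 12782 \left(- \frac{1}{35231}\right) - \frac{1}{764433280} = - \frac{1826}{5033} - \frac{1}{764433280} = - \frac{1395855174313}{3847392698240}$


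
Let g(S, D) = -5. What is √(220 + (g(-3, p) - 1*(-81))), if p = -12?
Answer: 2*√74 ≈ 17.205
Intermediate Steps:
√(220 + (g(-3, p) - 1*(-81))) = √(220 + (-5 - 1*(-81))) = √(220 + (-5 + 81)) = √(220 + 76) = √296 = 2*√74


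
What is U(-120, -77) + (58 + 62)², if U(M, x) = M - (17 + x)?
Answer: 14340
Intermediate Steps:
U(M, x) = -17 + M - x (U(M, x) = M + (-17 - x) = -17 + M - x)
U(-120, -77) + (58 + 62)² = (-17 - 120 - 1*(-77)) + (58 + 62)² = (-17 - 120 + 77) + 120² = -60 + 14400 = 14340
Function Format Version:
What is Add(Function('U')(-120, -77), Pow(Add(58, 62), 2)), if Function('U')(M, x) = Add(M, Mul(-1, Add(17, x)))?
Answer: 14340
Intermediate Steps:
Function('U')(M, x) = Add(-17, M, Mul(-1, x)) (Function('U')(M, x) = Add(M, Add(-17, Mul(-1, x))) = Add(-17, M, Mul(-1, x)))
Add(Function('U')(-120, -77), Pow(Add(58, 62), 2)) = Add(Add(-17, -120, Mul(-1, -77)), Pow(Add(58, 62), 2)) = Add(Add(-17, -120, 77), Pow(120, 2)) = Add(-60, 14400) = 14340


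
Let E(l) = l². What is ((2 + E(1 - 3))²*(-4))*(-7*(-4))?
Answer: -4032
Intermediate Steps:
((2 + E(1 - 3))²*(-4))*(-7*(-4)) = ((2 + (1 - 3)²)²*(-4))*(-7*(-4)) = ((2 + (-2)²)²*(-4))*28 = ((2 + 4)²*(-4))*28 = (6²*(-4))*28 = (36*(-4))*28 = -144*28 = -4032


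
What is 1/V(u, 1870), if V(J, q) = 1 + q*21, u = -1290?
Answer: 1/39271 ≈ 2.5464e-5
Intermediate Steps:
V(J, q) = 1 + 21*q
1/V(u, 1870) = 1/(1 + 21*1870) = 1/(1 + 39270) = 1/39271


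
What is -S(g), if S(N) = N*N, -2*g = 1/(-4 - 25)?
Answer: -1/3364 ≈ -0.00029727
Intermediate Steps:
g = 1/58 (g = -1/(2*(-4 - 25)) = -1/2/(-29) = -1/2*(-1/29) = 1/58 ≈ 0.017241)
S(N) = N**2
-S(g) = -(1/58)**2 = -1*1/3364 = -1/3364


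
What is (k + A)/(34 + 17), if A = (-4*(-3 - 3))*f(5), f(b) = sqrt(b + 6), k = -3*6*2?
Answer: -12/17 + 8*sqrt(11)/17 ≈ 0.85488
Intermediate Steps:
k = -36 (k = -18*2 = -36)
f(b) = sqrt(6 + b)
A = 24*sqrt(11) (A = (-4*(-3 - 3))*sqrt(6 + 5) = (-4*(-6))*sqrt(11) = 24*sqrt(11) ≈ 79.599)
(k + A)/(34 + 17) = (-36 + 24*sqrt(11))/(34 + 17) = (-36 + 24*sqrt(11))/51 = (-36 + 24*sqrt(11))*(1/51) = -12/17 + 8*sqrt(11)/17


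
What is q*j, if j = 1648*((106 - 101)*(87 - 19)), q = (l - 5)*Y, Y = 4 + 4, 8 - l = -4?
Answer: 31377920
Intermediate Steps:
l = 12 (l = 8 - 1*(-4) = 8 + 4 = 12)
Y = 8
q = 56 (q = (12 - 5)*8 = 7*8 = 56)
j = 560320 (j = 1648*(5*68) = 1648*340 = 560320)
q*j = 56*560320 = 31377920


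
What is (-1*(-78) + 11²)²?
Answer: 39601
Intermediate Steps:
(-1*(-78) + 11²)² = (78 + 121)² = 199² = 39601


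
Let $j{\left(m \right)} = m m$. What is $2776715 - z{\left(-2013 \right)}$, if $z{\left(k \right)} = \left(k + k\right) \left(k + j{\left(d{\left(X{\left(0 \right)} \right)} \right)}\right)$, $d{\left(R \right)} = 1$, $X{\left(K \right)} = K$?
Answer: $-5323597$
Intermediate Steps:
$j{\left(m \right)} = m^{2}$
$z{\left(k \right)} = 2 k \left(1 + k\right)$ ($z{\left(k \right)} = \left(k + k\right) \left(k + 1^{2}\right) = 2 k \left(k + 1\right) = 2 k \left(1 + k\right)$)
$2776715 - z{\left(-2013 \right)} = 2776715 - 2 \left(-2013\right) \left(1 - 2013\right) = 2776715 - 2 \left(-2013\right) \left(-2012\right) = 2776715 - 8100312 = -5323597$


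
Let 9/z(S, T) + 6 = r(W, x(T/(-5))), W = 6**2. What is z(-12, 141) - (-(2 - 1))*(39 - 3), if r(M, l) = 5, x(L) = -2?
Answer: 27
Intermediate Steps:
W = 36
z(S, T) = -9 (z(S, T) = 9/(-6 + 5) = 9/(-1) = 9*(-1) = -9)
z(-12, 141) - (-(2 - 1))*(39 - 3) = -9 - (-(2 - 1))*(39 - 3) = -9 - (-1*1)*36 = -9 - (-1)*36 = -9 - 1*(-36) = -9 + 36 = 27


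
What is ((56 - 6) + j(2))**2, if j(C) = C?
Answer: 2704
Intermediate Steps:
((56 - 6) + j(2))**2 = ((56 - 6) + 2)**2 = (50 + 2)**2 = 52**2 = 2704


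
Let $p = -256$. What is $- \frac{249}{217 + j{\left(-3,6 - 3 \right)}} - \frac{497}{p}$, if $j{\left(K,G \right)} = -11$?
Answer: $\frac{19319}{26368} \approx 0.73267$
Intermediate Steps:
$- \frac{249}{217 + j{\left(-3,6 - 3 \right)}} - \frac{497}{p} = - \frac{249}{217 - 11} - \frac{497}{-256} = - \frac{249}{206} - - \frac{497}{256} = \left(-249\right) \frac{1}{206} + \frac{497}{256} = - \frac{249}{206} + \frac{497}{256} = \frac{19319}{26368}$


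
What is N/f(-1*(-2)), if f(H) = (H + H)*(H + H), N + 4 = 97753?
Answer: 97749/16 ≈ 6109.3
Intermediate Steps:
N = 97749 (N = -4 + 97753 = 97749)
f(H) = 4*H**2 (f(H) = (2*H)*(2*H) = 4*H**2)
N/f(-1*(-2)) = 97749/((4*(-1*(-2))**2)) = 97749/((4*2**2)) = 97749/((4*4)) = 97749/16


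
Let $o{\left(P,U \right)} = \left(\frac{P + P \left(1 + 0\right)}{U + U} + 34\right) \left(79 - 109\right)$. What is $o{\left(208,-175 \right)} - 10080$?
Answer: $- \frac{387252}{35} \approx -11064.0$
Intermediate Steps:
$o{\left(P,U \right)} = -1020 - \frac{30 P}{U}$ ($o{\left(P,U \right)} = \left(\frac{P + P 1}{2 U} + 34\right) \left(-30\right) = \left(\left(P + P\right) \frac{1}{2 U} + 34\right) \left(-30\right) = \left(2 P \frac{1}{2 U} + 34\right) \left(-30\right) = \left(\frac{P}{U} + 34\right) \left(-30\right) = \left(34 + \frac{P}{U}\right) \left(-30\right) = -1020 - \frac{30 P}{U}$)
$o{\left(208,-175 \right)} - 10080 = \left(-1020 - \frac{6240}{-175}\right) - 10080 = \left(-1020 - 6240 \left(- \frac{1}{175}\right)\right) - 10080 = \left(-1020 + \frac{1248}{35}\right) - 10080 = - \frac{34452}{35} - 10080 = - \frac{387252}{35}$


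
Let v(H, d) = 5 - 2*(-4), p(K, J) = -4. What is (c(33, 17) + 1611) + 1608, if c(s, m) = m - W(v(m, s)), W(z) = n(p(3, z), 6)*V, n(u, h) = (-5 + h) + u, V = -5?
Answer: 3221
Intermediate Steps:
v(H, d) = 13 (v(H, d) = 5 + 8 = 13)
n(u, h) = -5 + h + u
W(z) = 15 (W(z) = (-5 + 6 - 4)*(-5) = -3*(-5) = 15)
c(s, m) = -15 + m (c(s, m) = m - 1*15 = m - 15 = -15 + m)
(c(33, 17) + 1611) + 1608 = ((-15 + 17) + 1611) + 1608 = (2 + 1611) + 1608 = 1613 + 1608 = 3221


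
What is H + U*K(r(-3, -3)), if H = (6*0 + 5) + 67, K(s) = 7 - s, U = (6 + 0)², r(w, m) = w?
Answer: 432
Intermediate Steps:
U = 36 (U = 6² = 36)
H = 72 (H = (0 + 5) + 67 = 5 + 67 = 72)
H + U*K(r(-3, -3)) = 72 + 36*(7 - 1*(-3)) = 72 + 36*(7 + 3) = 72 + 36*10 = 72 + 360 = 432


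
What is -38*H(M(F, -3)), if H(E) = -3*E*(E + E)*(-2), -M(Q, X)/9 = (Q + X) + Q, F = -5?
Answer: -6242184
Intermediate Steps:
M(Q, X) = -18*Q - 9*X (M(Q, X) = -9*((Q + X) + Q) = -9*(X + 2*Q) = -18*Q - 9*X)
H(E) = 12*E**2 (H(E) = -3*E*2*E*(-2) = -6*E**2*(-2) = 12*E**2)
-38*H(M(F, -3)) = -456*(-18*(-5) - 9*(-3))**2 = -456*(90 + 27)**2 = -456*117**2 = -456*13689 = -38*164268 = -6242184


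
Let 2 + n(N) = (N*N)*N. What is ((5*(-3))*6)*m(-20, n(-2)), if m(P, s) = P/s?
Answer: -180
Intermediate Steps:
n(N) = -2 + N³ (n(N) = -2 + (N*N)*N = -2 + N²*N = -2 + N³)
((5*(-3))*6)*m(-20, n(-2)) = ((5*(-3))*6)*(-20/(-2 + (-2)³)) = (-15*6)*(-20/(-2 - 8)) = -(-1800)/(-10) = -(-1800)*(-1)/10 = -90*2 = -180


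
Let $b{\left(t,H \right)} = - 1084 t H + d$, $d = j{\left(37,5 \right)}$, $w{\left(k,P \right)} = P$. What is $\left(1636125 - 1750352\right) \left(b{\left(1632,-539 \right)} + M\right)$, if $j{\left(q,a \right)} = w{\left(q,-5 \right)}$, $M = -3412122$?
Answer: $-108530077441235$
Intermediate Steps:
$j{\left(q,a \right)} = -5$
$d = -5$
$b{\left(t,H \right)} = -5 - 1084 H t$ ($b{\left(t,H \right)} = - 1084 t H - 5 = - 1084 H t - 5 = -5 - 1084 H t$)
$\left(1636125 - 1750352\right) \left(b{\left(1632,-539 \right)} + M\right) = \left(1636125 - 1750352\right) \left(\left(-5 - \left(-584276\right) 1632\right) - 3412122\right) = - 114227 \left(\left(-5 + 953538432\right) - 3412122\right) = - 114227 \left(953538427 - 3412122\right) = \left(-114227\right) 950126305 = -108530077441235$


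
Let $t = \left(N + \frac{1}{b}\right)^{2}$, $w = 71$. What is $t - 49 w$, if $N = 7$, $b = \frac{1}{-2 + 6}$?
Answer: $-3358$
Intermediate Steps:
$b = \frac{1}{4} \approx 0.25$
$t = 121$ ($t = \left(7 + \frac{1}{\frac{1}{4}}\right)^{2} = \left(7 + 4\right)^{2} = 11^{2} = 121$)
$t - 49 w = 121 - 3479 = -3358$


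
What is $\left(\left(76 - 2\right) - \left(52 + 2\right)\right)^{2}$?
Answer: $400$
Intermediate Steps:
$\left(\left(76 - 2\right) - \left(52 + 2\right)\right)^{2} = \left(74 - 54\right)^{2} = 20^{2} = 400$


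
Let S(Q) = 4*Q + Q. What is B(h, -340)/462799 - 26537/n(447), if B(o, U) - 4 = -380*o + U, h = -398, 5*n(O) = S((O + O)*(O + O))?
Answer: 108326612281/369885621564 ≈ 0.29287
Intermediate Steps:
S(Q) = 5*Q
n(O) = 4*O² (n(O) = (5*((O + O)*(O + O)))/5 = (5*((2*O)*(2*O)))/5 = (5*(4*O²))/5 = (20*O²)/5 = 4*O²)
B(o, U) = 4 + U - 380*o (B(o, U) = 4 + (-380*o + U) = 4 + (U - 380*o) = 4 + U - 380*o)
B(h, -340)/462799 - 26537/n(447) = (4 - 340 - 380*(-398))/462799 - 26537/(4*447²) = (4 - 340 + 151240)*(1/462799) - 26537/(4*199809) = 150904*(1/462799) - 26537/799236 = 150904/462799 - 26537*1/799236 = 150904/462799 - 26537/799236 = 108326612281/369885621564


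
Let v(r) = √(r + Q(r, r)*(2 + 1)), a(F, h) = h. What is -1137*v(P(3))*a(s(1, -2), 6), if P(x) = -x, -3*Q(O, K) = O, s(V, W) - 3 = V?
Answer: 0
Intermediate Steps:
s(V, W) = 3 + V
Q(O, K) = -O/3
v(r) = 0 (v(r) = √(r + (-r/3)*(2 + 1)) = √(r - r/3*3) = √(r - r) = √0 = 0)
-1137*v(P(3))*a(s(1, -2), 6) = -0*6 = -1137*0 = 0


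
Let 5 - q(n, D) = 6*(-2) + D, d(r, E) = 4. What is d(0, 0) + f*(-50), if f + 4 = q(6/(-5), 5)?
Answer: -396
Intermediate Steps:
q(n, D) = 17 - D (q(n, D) = 5 - (6*(-2) + D) = 5 - (-12 + D) = 5 + (12 - D) = 17 - D)
f = 8 (f = -4 + (17 - 1*5) = -4 + (17 - 5) = -4 + 12 = 8)
d(0, 0) + f*(-50) = 4 + 8*(-50) = 4 - 400 = -396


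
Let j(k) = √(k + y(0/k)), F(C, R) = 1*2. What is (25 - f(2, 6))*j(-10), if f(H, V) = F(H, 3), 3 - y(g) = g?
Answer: 23*I*√7 ≈ 60.852*I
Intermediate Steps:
y(g) = 3 - g
F(C, R) = 2
f(H, V) = 2
j(k) = √(3 + k) (j(k) = √(k + (3 - 0/k)) = √(k + (3 - 1*0)) = √(k + (3 + 0)) = √(k + 3) = √(3 + k))
(25 - f(2, 6))*j(-10) = (25 - 1*2)*√(3 - 10) = (25 - 2)*√(-7) = 23*(I*√7) = 23*I*√7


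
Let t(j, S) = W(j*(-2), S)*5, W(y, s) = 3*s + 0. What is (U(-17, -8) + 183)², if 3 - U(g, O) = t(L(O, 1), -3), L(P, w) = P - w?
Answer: 53361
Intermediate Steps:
W(y, s) = 3*s
t(j, S) = 15*S (t(j, S) = (3*S)*5 = 15*S)
U(g, O) = 48 (U(g, O) = 3 - 15*(-3) = 3 - 1*(-45) = 3 + 45 = 48)
(U(-17, -8) + 183)² = (48 + 183)² = 231² = 53361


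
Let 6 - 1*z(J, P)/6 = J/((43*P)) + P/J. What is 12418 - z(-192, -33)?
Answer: 187441849/15136 ≈ 12384.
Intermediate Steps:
z(J, P) = 36 - 6*P/J - 6*J/(43*P) (z(J, P) = 36 - 6*(J/((43*P)) + P/J) = 36 - 6*(J*(1/(43*P)) + P/J) = 36 - 6*(J/(43*P) + P/J) = 36 - 6*(P/J + J/(43*P)) = 36 + (-6*P/J - 6*J/(43*P)) = 36 - 6*P/J - 6*J/(43*P))
12418 - z(-192, -33) = 12418 - (36 - 6*(-33)/(-192) - 6/43*(-192)/(-33)) = 12418 - (36 - 6*(-33)*(-1/192) - 6/43*(-192)*(-1/33)) = 12418 - (36 - 33/32 - 384/473) = 12418 - 1*516999/15136 = 12418 - 516999/15136 = 187441849/15136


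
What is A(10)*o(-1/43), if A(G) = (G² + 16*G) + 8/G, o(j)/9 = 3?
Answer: 35208/5 ≈ 7041.6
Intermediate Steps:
o(j) = 27 (o(j) = 9*3 = 27)
A(G) = G² + 8/G + 16*G
A(10)*o(-1/43) = ((8 + 10²*(16 + 10))/10)*27 = ((8 + 100*26)/10)*27 = ((8 + 2600)/10)*27 = ((⅒)*2608)*27 = (1304/5)*27 = 35208/5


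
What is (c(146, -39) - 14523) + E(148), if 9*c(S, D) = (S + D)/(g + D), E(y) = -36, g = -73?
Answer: -14675579/1008 ≈ -14559.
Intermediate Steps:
c(S, D) = (D + S)/(9*(-73 + D)) (c(S, D) = ((S + D)/(-73 + D))/9 = ((D + S)/(-73 + D))/9 = (D + S)/(9*(-73 + D)))
(c(146, -39) - 14523) + E(148) = ((-39 + 146)/(9*(-73 - 39)) - 14523) - 36 = ((⅑)*107/(-112) - 14523) - 36 = ((⅑)*(-1/112)*107 - 14523) - 36 = (-107/1008 - 14523) - 36 = -14639291/1008 - 36 = -14675579/1008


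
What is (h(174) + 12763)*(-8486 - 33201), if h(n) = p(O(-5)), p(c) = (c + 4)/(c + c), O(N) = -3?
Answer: -3192265399/6 ≈ -5.3204e+8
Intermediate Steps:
p(c) = (4 + c)/(2*c) (p(c) = (4 + c)/((2*c)) = (4 + c)*(1/(2*c)) = (4 + c)/(2*c))
h(n) = -⅙ (h(n) = (½)*(4 - 3)/(-3) = (½)*(-⅓)*1 = -⅙)
(h(174) + 12763)*(-8486 - 33201) = (-⅙ + 12763)*(-8486 - 33201) = (76577/6)*(-41687) = -3192265399/6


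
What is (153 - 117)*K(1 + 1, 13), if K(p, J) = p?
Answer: 72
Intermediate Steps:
(153 - 117)*K(1 + 1, 13) = (153 - 117)*(1 + 1) = 36*2 = 72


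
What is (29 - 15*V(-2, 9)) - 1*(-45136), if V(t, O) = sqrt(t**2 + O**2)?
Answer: 45165 - 15*sqrt(85) ≈ 45027.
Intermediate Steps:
V(t, O) = sqrt(O**2 + t**2)
(29 - 15*V(-2, 9)) - 1*(-45136) = (29 - 15*sqrt(9**2 + (-2)**2)) - 1*(-45136) = (29 - 15*sqrt(81 + 4)) + 45136 = (29 - 15*sqrt(85)) + 45136 = 45165 - 15*sqrt(85)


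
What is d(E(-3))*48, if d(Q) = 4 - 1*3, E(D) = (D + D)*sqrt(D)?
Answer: 48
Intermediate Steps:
E(D) = 2*D**(3/2) (E(D) = (2*D)*sqrt(D) = 2*D**(3/2))
d(Q) = 1 (d(Q) = 4 - 3 = 1)
d(E(-3))*48 = 1*48 = 48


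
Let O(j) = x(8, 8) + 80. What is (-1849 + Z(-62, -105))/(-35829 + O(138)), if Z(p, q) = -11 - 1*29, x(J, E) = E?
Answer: 1889/35741 ≈ 0.052852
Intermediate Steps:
O(j) = 88 (O(j) = 8 + 80 = 88)
Z(p, q) = -40 (Z(p, q) = -11 - 29 = -40)
(-1849 + Z(-62, -105))/(-35829 + O(138)) = (-1849 - 40)/(-35829 + 88) = -1889/(-35741) = -1889*(-1/35741) = 1889/35741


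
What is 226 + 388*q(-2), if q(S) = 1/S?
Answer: 32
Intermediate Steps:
226 + 388*q(-2) = 226 + 388/(-2) = 226 + 388*(-½) = 226 - 194 = 32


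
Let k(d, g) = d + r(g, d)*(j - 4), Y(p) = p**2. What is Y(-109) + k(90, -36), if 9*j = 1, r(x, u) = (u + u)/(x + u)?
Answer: 322867/27 ≈ 11958.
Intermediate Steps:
r(x, u) = 2*u/(u + x) (r(x, u) = (2*u)/(u + x) = 2*u/(u + x))
j = 1/9 (j = (1/9)*1 = 1/9 ≈ 0.11111)
k(d, g) = d - 70*d/(9*(d + g)) (k(d, g) = d + (2*d/(d + g))*(1/9 - 4) = d + (2*d/(d + g))*(-35/9) = d - 70*d/(9*(d + g)))
Y(-109) + k(90, -36) = (-109)**2 + (1/9)*90*(-70 + 9*90 + 9*(-36))/(90 - 36) = 11881 + (1/9)*90*(-70 + 810 - 324)/54 = 11881 + (1/9)*90*(1/54)*416 = 11881 + 2080/27 = 322867/27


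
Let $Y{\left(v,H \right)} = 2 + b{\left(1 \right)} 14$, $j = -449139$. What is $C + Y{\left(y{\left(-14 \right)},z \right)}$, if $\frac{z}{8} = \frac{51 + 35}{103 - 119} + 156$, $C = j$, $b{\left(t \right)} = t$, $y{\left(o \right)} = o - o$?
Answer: $-449123$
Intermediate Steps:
$y{\left(o \right)} = 0$
$C = -449139$
$z = 1205$ ($z = 8 \left(\frac{51 + 35}{103 - 119} + 156\right) = 8 \left(\frac{86}{-16} + 156\right) = 8 \left(86 \left(- \frac{1}{16}\right) + 156\right) = 8 \left(- \frac{43}{8} + 156\right) = 8 \cdot \frac{1205}{8} = 1205$)
$Y{\left(v,H \right)} = 16$ ($Y{\left(v,H \right)} = 2 + 1 \cdot 14 = 2 + 14 = 16$)
$C + Y{\left(y{\left(-14 \right)},z \right)} = -449139 + 16 = -449123$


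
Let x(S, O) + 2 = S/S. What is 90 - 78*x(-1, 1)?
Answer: 168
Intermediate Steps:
x(S, O) = -1 (x(S, O) = -2 + S/S = -2 + 1 = -1)
90 - 78*x(-1, 1) = 90 - 78*(-1) = 90 + 78 = 168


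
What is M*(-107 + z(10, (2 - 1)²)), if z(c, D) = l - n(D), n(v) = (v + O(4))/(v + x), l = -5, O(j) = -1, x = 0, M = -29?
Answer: 3248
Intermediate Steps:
n(v) = (-1 + v)/v (n(v) = (v - 1)/(v + 0) = (-1 + v)/v)
z(c, D) = -5 - (-1 + D)/D
M*(-107 + z(10, (2 - 1)²)) = -29*(-107 + (-6 + 1/((2 - 1)²))) = -29*(-107 + (-6 + 1/(1²))) = -29*(-107 + (-6 + 1/1)) = -29*(-107 + (-6 + 1)) = -29*(-107 - 5) = -29*(-112) = 3248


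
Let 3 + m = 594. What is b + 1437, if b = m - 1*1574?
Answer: 454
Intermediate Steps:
m = 591 (m = -3 + 594 = 591)
b = -983 (b = 591 - 1*1574 = 591 - 1574 = -983)
b + 1437 = -983 + 1437 = 454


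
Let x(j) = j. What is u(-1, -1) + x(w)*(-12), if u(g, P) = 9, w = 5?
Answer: -51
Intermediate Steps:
u(-1, -1) + x(w)*(-12) = 9 + 5*(-12) = 9 - 60 = -51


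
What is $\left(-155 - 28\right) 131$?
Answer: $-23973$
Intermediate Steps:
$\left(-155 - 28\right) 131 = \left(-183\right) 131 = -23973$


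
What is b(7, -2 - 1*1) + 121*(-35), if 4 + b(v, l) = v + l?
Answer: -4235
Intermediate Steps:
b(v, l) = -4 + l + v (b(v, l) = -4 + (v + l) = -4 + (l + v) = -4 + l + v)
b(7, -2 - 1*1) + 121*(-35) = (-4 + (-2 - 1*1) + 7) + 121*(-35) = (-4 + (-2 - 1) + 7) - 4235 = (-4 - 3 + 7) - 4235 = 0 - 4235 = -4235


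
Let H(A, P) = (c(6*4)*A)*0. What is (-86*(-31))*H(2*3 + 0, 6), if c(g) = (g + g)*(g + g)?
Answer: 0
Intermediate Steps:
c(g) = 4*g² (c(g) = (2*g)*(2*g) = 4*g²)
H(A, P) = 0 (H(A, P) = ((4*(6*4)²)*A)*0 = ((4*24²)*A)*0 = ((4*576)*A)*0 = (2304*A)*0 = 0)
(-86*(-31))*H(2*3 + 0, 6) = -86*(-31)*0 = 2666*0 = 0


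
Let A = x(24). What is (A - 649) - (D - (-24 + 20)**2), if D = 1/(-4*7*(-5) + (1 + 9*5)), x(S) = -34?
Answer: -124063/186 ≈ -667.01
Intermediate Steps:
A = -34
D = 1/186 (D = 1/(-28*(-5) + (1 + 45)) = 1/(140 + 46) = 1/186 ≈ 0.0053763)
(A - 649) - (D - (-24 + 20)**2) = (-34 - 649) - (1/186 - (-24 + 20)**2) = -683 - (1/186 - 1*(-4)**2) = -683 - (1/186 - 1*16) = -683 - (1/186 - 16) = -683 - 1*(-2975/186) = -683 + 2975/186 = -124063/186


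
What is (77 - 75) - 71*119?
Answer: -8447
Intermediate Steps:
(77 - 75) - 71*119 = 2 - 8449 = -8447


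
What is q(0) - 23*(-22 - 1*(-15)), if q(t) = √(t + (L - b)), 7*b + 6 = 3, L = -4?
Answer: 161 + 5*I*√7/7 ≈ 161.0 + 1.8898*I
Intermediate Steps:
b = -3/7 (b = -6/7 + (⅐)*3 = -6/7 + 3/7 = -3/7 ≈ -0.42857)
q(t) = √(-25/7 + t) (q(t) = √(t + (-4 - 1*(-3/7))) = √(t + (-4 + 3/7)) = √(t - 25/7) = √(-25/7 + t))
q(0) - 23*(-22 - 1*(-15)) = √(-175 + 49*0)/7 - 23*(-22 - 1*(-15)) = √(-175 + 0)/7 - 23*(-22 + 15) = √(-175)/7 - 23*(-7) = (5*I*√7)/7 + 161 = 5*I*√7/7 + 161 = 161 + 5*I*√7/7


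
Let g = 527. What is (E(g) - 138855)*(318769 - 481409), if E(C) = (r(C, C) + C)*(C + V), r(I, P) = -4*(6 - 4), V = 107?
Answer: -30932664240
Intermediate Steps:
r(I, P) = -8 (r(I, P) = -4*2 = -8)
E(C) = (-8 + C)*(107 + C) (E(C) = (-8 + C)*(C + 107) = (-8 + C)*(107 + C))
(E(g) - 138855)*(318769 - 481409) = ((-856 + 527² + 99*527) - 138855)*(318769 - 481409) = ((-856 + 277729 + 52173) - 138855)*(-162640) = (329046 - 138855)*(-162640) = 190191*(-162640) = -30932664240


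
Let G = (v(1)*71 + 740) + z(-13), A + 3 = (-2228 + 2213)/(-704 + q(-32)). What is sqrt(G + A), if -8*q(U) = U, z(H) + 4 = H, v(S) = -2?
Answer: sqrt(2832305)/70 ≈ 24.042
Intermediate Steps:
z(H) = -4 + H
q(U) = -U/8
A = -417/140 (A = -3 + (-2228 + 2213)/(-704 - 1/8*(-32)) = -3 - 15/(-704 + 4) = -3 - 15/(-700) = -3 - 15*(-1/700) = -3 + 3/140 = -417/140 ≈ -2.9786)
G = 581 (G = (-2*71 + 740) + (-4 - 13) = (-142 + 740) - 17 = 598 - 17 = 581)
sqrt(G + A) = sqrt(581 - 417/140) = sqrt(80923/140) = sqrt(2832305)/70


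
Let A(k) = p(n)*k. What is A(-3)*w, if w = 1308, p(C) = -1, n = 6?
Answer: 3924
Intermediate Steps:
A(k) = -k
A(-3)*w = -1*(-3)*1308 = 3*1308 = 3924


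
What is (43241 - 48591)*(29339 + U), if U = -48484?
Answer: 102425750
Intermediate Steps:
(43241 - 48591)*(29339 + U) = (43241 - 48591)*(29339 - 48484) = -5350*(-19145) = 102425750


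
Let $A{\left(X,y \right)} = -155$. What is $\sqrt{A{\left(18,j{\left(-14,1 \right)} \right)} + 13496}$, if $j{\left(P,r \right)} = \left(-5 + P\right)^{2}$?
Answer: $\sqrt{13341} \approx 115.5$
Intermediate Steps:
$\sqrt{A{\left(18,j{\left(-14,1 \right)} \right)} + 13496} = \sqrt{-155 + 13496} = \sqrt{13341}$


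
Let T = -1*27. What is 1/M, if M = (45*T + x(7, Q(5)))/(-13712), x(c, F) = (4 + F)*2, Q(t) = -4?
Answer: 13712/1215 ≈ 11.286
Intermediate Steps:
T = -27
x(c, F) = 8 + 2*F
M = 1215/13712 (M = (45*(-27) + (8 + 2*(-4)))/(-13712) = (-1215 + (8 - 8))*(-1/13712) = (-1215 + 0)*(-1/13712) = -1215*(-1/13712) = 1215/13712 ≈ 0.088609)
1/M = 1/(1215/13712) = 13712/1215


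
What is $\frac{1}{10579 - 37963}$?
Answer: $- \frac{1}{27384} \approx -3.6518 \cdot 10^{-5}$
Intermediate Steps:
$\frac{1}{10579 - 37963} = \frac{1}{-27384} = - \frac{1}{27384}$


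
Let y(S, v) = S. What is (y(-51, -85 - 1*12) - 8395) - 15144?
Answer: -23590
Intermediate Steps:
(y(-51, -85 - 1*12) - 8395) - 15144 = (-51 - 8395) - 15144 = -8446 - 15144 = -23590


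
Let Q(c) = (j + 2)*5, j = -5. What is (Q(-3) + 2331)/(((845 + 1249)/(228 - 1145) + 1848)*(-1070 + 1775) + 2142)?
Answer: 176981/99599352 ≈ 0.0017769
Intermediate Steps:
Q(c) = -15 (Q(c) = (-5 + 2)*5 = -3*5 = -15)
(Q(-3) + 2331)/(((845 + 1249)/(228 - 1145) + 1848)*(-1070 + 1775) + 2142) = (-15 + 2331)/(((845 + 1249)/(228 - 1145) + 1848)*(-1070 + 1775) + 2142) = 2316/((2094/(-917) + 1848)*705 + 2142) = 2316/((2094*(-1/917) + 1848)*705 + 2142) = 2316/((-2094/917 + 1848)*705 + 2142) = 2316/((1692522/917)*705 + 2142) = 2316/(1193228010/917 + 2142) = 2316/(1195192224/917) = 2316*(917/1195192224) = 176981/99599352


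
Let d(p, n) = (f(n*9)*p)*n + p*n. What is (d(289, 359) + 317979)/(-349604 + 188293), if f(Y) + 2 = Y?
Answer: -335433709/161311 ≈ -2079.4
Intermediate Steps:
f(Y) = -2 + Y
d(p, n) = n*p + n*p*(-2 + 9*n) (d(p, n) = ((-2 + n*9)*p)*n + p*n = ((-2 + 9*n)*p)*n + n*p = (p*(-2 + 9*n))*n + n*p = n*p*(-2 + 9*n) + n*p = n*p + n*p*(-2 + 9*n))
(d(289, 359) + 317979)/(-349604 + 188293) = (359*289*(-1 + 9*359) + 317979)/(-349604 + 188293) = (359*289*(-1 + 3231) + 317979)/(-161311) = (359*289*3230 + 317979)*(-1/161311) = (335115730 + 317979)*(-1/161311) = 335433709*(-1/161311) = -335433709/161311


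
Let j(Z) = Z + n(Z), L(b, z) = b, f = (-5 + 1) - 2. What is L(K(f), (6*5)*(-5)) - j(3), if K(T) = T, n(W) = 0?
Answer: -9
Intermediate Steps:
f = -6 (f = -4 - 2 = -6)
j(Z) = Z (j(Z) = Z + 0 = Z)
L(K(f), (6*5)*(-5)) - j(3) = -6 - 1*3 = -6 - 3 = -9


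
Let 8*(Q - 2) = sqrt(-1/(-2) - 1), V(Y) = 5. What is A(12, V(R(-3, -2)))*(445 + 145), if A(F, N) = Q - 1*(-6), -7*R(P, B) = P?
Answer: 4720 + 295*I*sqrt(2)/8 ≈ 4720.0 + 52.149*I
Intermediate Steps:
R(P, B) = -P/7
Q = 2 + I*sqrt(2)/16 (Q = 2 + sqrt(-1/(-2) - 1)/8 = 2 + sqrt(-1*(-1/2) - 1)/8 = 2 + sqrt(1/2 - 1)/8 = 2 + sqrt(-1/2)/8 = 2 + (I*sqrt(2)/2)/8 = 2 + I*sqrt(2)/16 ≈ 2.0 + 0.088388*I)
A(F, N) = 8 + I*sqrt(2)/16 (A(F, N) = (2 + I*sqrt(2)/16) - 1*(-6) = (2 + I*sqrt(2)/16) + 6 = 8 + I*sqrt(2)/16)
A(12, V(R(-3, -2)))*(445 + 145) = (8 + I*sqrt(2)/16)*(445 + 145) = (8 + I*sqrt(2)/16)*590 = 4720 + 295*I*sqrt(2)/8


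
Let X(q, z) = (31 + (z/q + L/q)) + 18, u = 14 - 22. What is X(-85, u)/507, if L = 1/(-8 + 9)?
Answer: 4172/43095 ≈ 0.096809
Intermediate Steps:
L = 1 (L = 1/1 = 1)
u = -8
X(q, z) = 49 + 1/q + z/q (X(q, z) = (31 + (z/q + 1/q)) + 18 = (31 + (1/q + z/q)) + 18 = (31 + 1/q + z/q) + 18 = 49 + 1/q + z/q)
X(-85, u)/507 = ((1 - 8 + 49*(-85))/(-85))/507 = -(1 - 8 - 4165)/85*(1/507) = -1/85*(-4172)*(1/507) = (4172/85)*(1/507) = 4172/43095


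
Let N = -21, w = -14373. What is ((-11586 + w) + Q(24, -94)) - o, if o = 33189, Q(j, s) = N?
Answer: -59169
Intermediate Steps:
Q(j, s) = -21
((-11586 + w) + Q(24, -94)) - o = ((-11586 - 14373) - 21) - 1*33189 = (-25959 - 21) - 33189 = -25980 - 33189 = -59169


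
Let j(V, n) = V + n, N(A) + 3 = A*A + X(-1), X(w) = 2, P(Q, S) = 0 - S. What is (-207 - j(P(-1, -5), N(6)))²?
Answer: 61009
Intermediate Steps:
P(Q, S) = -S
N(A) = -1 + A² (N(A) = -3 + (A*A + 2) = -3 + (A² + 2) = -3 + (2 + A²) = -1 + A²)
(-207 - j(P(-1, -5), N(6)))² = (-207 - (-1*(-5) + (-1 + 6²)))² = (-207 - (5 + (-1 + 36)))² = (-207 - (5 + 35))² = (-207 - 1*40)² = (-207 - 40)² = (-247)² = 61009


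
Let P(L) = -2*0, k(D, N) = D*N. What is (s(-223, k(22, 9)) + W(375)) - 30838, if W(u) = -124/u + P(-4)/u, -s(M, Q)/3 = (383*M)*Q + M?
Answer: 19013541251/375 ≈ 5.0703e+7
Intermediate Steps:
P(L) = 0
s(M, Q) = -3*M - 1149*M*Q (s(M, Q) = -3*((383*M)*Q + M) = -3*(383*M*Q + M) = -3*(M + 383*M*Q) = -3*M - 1149*M*Q)
W(u) = -124/u (W(u) = -124/u + 0/u = -124/u + 0 = -124/u)
(s(-223, k(22, 9)) + W(375)) - 30838 = (-3*(-223)*(1 + 383*(22*9)) - 124/375) - 30838 = (-3*(-223)*(1 + 383*198) - 124*1/375) - 30838 = (-3*(-223)*(1 + 75834) - 124/375) - 30838 = (-3*(-223)*75835 - 124/375) - 30838 = (50733615 - 124/375) - 30838 = 19025105501/375 - 30838 = 19013541251/375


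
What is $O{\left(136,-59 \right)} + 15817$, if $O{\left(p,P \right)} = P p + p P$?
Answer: $-231$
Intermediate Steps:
$O{\left(p,P \right)} = 2 P p$ ($O{\left(p,P \right)} = P p + P p = 2 P p$)
$O{\left(136,-59 \right)} + 15817 = 2 \left(-59\right) 136 + 15817 = -16048 + 15817 = -231$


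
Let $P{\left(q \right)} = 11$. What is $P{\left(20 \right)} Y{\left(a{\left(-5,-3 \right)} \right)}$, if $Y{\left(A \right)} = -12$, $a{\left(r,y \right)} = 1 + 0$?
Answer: $-132$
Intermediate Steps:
$a{\left(r,y \right)} = 1$
$P{\left(20 \right)} Y{\left(a{\left(-5,-3 \right)} \right)} = 11 \left(-12\right) = -132$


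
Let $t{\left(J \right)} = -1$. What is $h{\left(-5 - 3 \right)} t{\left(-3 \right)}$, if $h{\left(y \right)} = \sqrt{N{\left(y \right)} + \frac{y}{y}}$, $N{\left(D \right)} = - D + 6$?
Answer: $- \sqrt{15} \approx -3.873$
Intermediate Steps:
$N{\left(D \right)} = 6 - D$
$h{\left(y \right)} = \sqrt{7 - y}$ ($h{\left(y \right)} = \sqrt{\left(6 - y\right) + \frac{y}{y}} = \sqrt{\left(6 - y\right) + 1} = \sqrt{7 - y}$)
$h{\left(-5 - 3 \right)} t{\left(-3 \right)} = \sqrt{7 - \left(-5 - 3\right)} \left(-1\right) = \sqrt{7 - -8} \left(-1\right) = \sqrt{7 + 8} \left(-1\right) = \sqrt{15} \left(-1\right) = - \sqrt{15}$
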